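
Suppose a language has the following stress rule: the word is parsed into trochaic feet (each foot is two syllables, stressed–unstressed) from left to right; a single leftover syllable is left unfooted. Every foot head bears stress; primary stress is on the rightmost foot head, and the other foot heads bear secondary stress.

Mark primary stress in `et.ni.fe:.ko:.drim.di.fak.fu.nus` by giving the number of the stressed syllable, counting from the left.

7

Parse left to right into trochaic (ˈσσ) feet: (ˈet.ni) (ˈfe:.ko:) (ˈdrim.di) (ˈfak.fu) nus. Syllable 9 is left unfooted.
Foot heads (stressed positions): 1, 3, 5, 7.
End Rule Rightmost: primary stress on the rightmost head = syllable 7.
Primary stress: syllable 7 → et.ni.fe:.ko:.drim.di.ˈfak.fu.nus.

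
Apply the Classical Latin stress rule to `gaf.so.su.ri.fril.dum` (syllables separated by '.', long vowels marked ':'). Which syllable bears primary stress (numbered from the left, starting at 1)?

5

Classical Latin: stress the penult if heavy (long vowel or closed), else the antepenult.
Weights: 4 ri L, 5 fril H, 6 dum H.
The penult (syllable 5, fril) is heavy, so it takes stress.
Stress on syllable 5: gaf.so.su.ri.ˈfril.dum.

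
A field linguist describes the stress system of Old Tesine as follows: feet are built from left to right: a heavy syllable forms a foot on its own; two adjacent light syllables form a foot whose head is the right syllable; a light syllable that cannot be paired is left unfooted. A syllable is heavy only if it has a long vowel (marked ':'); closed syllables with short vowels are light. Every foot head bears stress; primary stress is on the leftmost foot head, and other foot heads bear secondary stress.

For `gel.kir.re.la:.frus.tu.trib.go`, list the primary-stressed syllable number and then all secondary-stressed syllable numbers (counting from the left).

primary 2, secondary 4, 6, 8

Weights: 1 gel L, 2 kir L, 3 re L, 4 la: H, 5 frus L, 6 tu L, 7 trib L, 8 go L.
Parse left to right (heavy = foot alone; LL = one foot; stranded L unfooted): (gel.ˈkir) re (ˈla:) (frus.ˈtu) (trib.ˈgo).
Foot heads: 2, 4, 6, 8.
Primary stress on the leftmost head = syllable 2.
Secondary stress on 4, 6, 8: gel.ˈkir.re.ˌla:.frus.ˌtu.trib.ˌgo.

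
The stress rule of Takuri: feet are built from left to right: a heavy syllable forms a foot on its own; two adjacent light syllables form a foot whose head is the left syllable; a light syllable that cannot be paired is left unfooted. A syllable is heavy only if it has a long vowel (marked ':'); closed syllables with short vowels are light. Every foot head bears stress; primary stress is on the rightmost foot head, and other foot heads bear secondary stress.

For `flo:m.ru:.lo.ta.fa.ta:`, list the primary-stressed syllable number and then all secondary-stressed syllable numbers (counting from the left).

Weights: 1 flo:m H, 2 ru: H, 3 lo L, 4 ta L, 5 fa L, 6 ta: H.
Parse left to right (heavy = foot alone; LL = one foot; stranded L unfooted): (ˈflo:m) (ˈru:) (ˈlo.ta) fa (ˈta:).
Foot heads: 1, 2, 3, 6.
Primary stress on the rightmost head = syllable 6.
Secondary stress on 1, 2, 3: ˌflo:m.ˌru:.ˌlo.ta.fa.ˈta:.

primary 6, secondary 1, 2, 3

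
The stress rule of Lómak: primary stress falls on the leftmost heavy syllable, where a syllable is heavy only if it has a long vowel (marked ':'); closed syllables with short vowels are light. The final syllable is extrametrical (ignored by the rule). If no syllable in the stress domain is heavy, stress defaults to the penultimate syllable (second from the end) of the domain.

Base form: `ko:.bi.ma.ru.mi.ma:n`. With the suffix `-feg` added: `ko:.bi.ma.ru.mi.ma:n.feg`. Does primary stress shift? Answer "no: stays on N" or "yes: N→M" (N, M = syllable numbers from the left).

no: stays on 1

Base `ko:.bi.ma.ru.mi.ma:n` (6 syllables):
  The final syllable (6, ma:n) is extrametrical; the stress domain is syllables 1–5.
  Weights: 1 ko: H, 2 bi L, 3 ma L, 4 ru L, 5 mi L.
  Heavy syllables in the domain: 1. The leftmost is syllable 1 (ko:).
  → primary stress on syllable 1.
Suffixed `ko:.bi.ma.ru.mi.ma:n.feg` (7 syllables):
  The final syllable (7, feg) is extrametrical; the stress domain is syllables 1–6.
  Weights: 1 ko: H, 2 bi L, 3 ma L, 4 ru L, 5 mi L, 6 ma:n H.
  Heavy syllables in the domain: 1, 6. The leftmost is syllable 1 (ko:).
  → primary stress on syllable 1.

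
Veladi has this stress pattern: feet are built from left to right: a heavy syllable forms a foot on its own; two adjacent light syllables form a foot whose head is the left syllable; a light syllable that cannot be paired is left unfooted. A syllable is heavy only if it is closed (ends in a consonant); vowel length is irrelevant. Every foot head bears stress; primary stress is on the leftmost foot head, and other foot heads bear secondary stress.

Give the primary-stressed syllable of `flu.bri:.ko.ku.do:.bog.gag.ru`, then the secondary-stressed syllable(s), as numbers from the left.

primary 1, secondary 3, 6, 7

Weights: 1 flu L, 2 bri: L, 3 ko L, 4 ku L, 5 do: L, 6 bog H, 7 gag H, 8 ru L.
Parse left to right (heavy = foot alone; LL = one foot; stranded L unfooted): (ˈflu.bri:) (ˈko.ku) do: (ˈbog) (ˈgag) ru.
Foot heads: 1, 3, 6, 7.
Primary stress on the leftmost head = syllable 1.
Secondary stress on 3, 6, 7: ˈflu.bri:.ˌko.ku.do:.ˌbog.ˌgag.ru.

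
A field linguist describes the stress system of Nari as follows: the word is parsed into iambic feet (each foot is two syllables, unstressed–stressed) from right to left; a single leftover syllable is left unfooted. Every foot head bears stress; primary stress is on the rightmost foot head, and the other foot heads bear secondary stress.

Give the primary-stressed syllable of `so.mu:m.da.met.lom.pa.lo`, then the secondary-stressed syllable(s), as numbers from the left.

primary 7, secondary 3, 5

Parse right to left into iambic (σˈσ) feet: so (mu:m.ˈda) (met.ˈlom) (pa.ˈlo). Syllable 1 is left unfooted.
Foot heads (stressed positions): 3, 5, 7.
End Rule Rightmost: primary stress on the rightmost head = syllable 7.
Secondary stress on 3, 5: so.mu:m.ˌda.met.ˌlom.pa.ˈlo.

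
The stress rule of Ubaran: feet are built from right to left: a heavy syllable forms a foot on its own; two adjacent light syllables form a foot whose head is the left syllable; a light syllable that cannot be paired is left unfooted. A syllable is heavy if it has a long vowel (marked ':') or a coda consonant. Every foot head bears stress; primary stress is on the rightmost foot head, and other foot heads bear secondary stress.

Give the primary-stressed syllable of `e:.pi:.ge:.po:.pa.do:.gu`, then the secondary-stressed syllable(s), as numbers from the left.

primary 6, secondary 1, 2, 3, 4

Weights: 1 e: H, 2 pi: H, 3 ge: H, 4 po: H, 5 pa L, 6 do: H, 7 gu L.
Parse right to left (heavy = foot alone; LL = one foot; stranded L unfooted): (ˈe:) (ˈpi:) (ˈge:) (ˈpo:) pa (ˈdo:) gu.
Foot heads: 1, 2, 3, 4, 6.
Primary stress on the rightmost head = syllable 6.
Secondary stress on 1, 2, 3, 4: ˌe:.ˌpi:.ˌge:.ˌpo:.pa.ˈdo:.gu.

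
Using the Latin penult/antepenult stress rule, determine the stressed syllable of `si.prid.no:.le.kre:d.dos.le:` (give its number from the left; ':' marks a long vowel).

Classical Latin: stress the penult if heavy (long vowel or closed), else the antepenult.
Weights: 5 kre:d H, 6 dos H, 7 le: H.
The penult (syllable 6, dos) is heavy, so it takes stress.
Stress on syllable 6: si.prid.no:.le.kre:d.ˈdos.le:.

6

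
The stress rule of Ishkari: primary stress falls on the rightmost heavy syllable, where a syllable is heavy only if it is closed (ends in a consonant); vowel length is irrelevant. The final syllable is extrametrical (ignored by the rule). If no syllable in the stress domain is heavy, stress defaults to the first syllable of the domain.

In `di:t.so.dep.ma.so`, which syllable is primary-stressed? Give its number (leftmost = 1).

The final syllable (5, so) is extrametrical; the stress domain is syllables 1–4.
Weights: 1 di:t H, 2 so L, 3 dep H, 4 ma L.
Heavy syllables in the domain: 1, 3. The rightmost is syllable 3 (dep).
Primary stress: syllable 3 → di:t.so.ˈdep.ma.so.

3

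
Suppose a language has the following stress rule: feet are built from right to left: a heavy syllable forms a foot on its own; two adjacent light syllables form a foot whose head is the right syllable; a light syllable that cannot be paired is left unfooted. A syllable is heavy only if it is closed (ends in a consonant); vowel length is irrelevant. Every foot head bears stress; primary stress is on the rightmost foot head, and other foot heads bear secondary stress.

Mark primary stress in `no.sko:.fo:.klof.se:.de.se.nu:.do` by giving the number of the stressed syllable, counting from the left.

Weights: 1 no L, 2 sko: L, 3 fo: L, 4 klof H, 5 se: L, 6 de L, 7 se L, 8 nu: L, 9 do L.
Parse right to left (heavy = foot alone; LL = one foot; stranded L unfooted): no (sko:.ˈfo:) (ˈklof) se: (de.ˈse) (nu:.ˈdo).
Foot heads: 3, 4, 7, 9.
Primary stress on the rightmost head = syllable 9.
Primary stress: syllable 9 → no.sko:.fo:.klof.se:.de.se.nu:.ˈdo.

9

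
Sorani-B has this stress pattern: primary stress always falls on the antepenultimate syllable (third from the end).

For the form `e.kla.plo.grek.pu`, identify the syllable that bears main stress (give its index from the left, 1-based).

3

The word has 5 syllables; the antepenultimate syllable (third from the end) is syllable 3 (plo).
Primary stress: syllable 3 → e.kla.ˈplo.grek.pu.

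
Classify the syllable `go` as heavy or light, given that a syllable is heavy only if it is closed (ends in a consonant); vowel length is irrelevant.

`go`: short vowel, open (no coda). Open (no coda) → light.

light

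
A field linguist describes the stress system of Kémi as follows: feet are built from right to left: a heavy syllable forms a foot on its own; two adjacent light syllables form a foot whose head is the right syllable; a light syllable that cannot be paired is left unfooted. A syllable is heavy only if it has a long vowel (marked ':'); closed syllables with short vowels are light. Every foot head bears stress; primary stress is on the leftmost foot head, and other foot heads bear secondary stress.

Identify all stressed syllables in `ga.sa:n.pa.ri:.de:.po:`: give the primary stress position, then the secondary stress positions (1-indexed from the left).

primary 2, secondary 4, 5, 6

Weights: 1 ga L, 2 sa:n H, 3 pa L, 4 ri: H, 5 de: H, 6 po: H.
Parse right to left (heavy = foot alone; LL = one foot; stranded L unfooted): ga (ˈsa:n) pa (ˈri:) (ˈde:) (ˈpo:).
Foot heads: 2, 4, 5, 6.
Primary stress on the leftmost head = syllable 2.
Secondary stress on 4, 5, 6: ga.ˈsa:n.pa.ˌri:.ˌde:.ˌpo:.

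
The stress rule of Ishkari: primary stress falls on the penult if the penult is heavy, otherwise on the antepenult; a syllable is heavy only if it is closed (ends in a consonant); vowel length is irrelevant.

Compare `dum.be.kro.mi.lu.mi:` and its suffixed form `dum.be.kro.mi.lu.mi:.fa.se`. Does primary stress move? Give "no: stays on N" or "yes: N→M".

Base `dum.be.kro.mi.lu.mi:` (6 syllables):
  Weights: 4 mi L, 5 lu L, 6 mi: L.
  The penult (syllable 5, lu) is light, so stress falls on the antepenult (syllable 4, mi).
  → primary stress on syllable 4.
Suffixed `dum.be.kro.mi.lu.mi:.fa.se` (8 syllables):
  Weights: 6 mi: L, 7 fa L, 8 se L.
  The penult (syllable 7, fa) is light, so stress falls on the antepenult (syllable 6, mi:).
  → primary stress on syllable 6.

yes: 4→6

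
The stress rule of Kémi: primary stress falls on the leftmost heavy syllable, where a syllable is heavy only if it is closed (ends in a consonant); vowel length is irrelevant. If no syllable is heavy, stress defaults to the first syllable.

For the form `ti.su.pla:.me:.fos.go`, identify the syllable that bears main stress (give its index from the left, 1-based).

5

Weights: 1 ti L, 2 su L, 3 pla: L, 4 me: L, 5 fos H, 6 go L.
Heavy syllables in the domain: 5. The leftmost is syllable 5 (fos).
Primary stress: syllable 5 → ti.su.pla:.me:.ˈfos.go.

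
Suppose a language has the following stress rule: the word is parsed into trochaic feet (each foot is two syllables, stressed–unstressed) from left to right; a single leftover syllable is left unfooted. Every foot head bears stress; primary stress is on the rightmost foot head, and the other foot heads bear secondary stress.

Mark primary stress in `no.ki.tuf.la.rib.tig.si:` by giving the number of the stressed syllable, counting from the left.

Parse left to right into trochaic (ˈσσ) feet: (ˈno.ki) (ˈtuf.la) (ˈrib.tig) si:. Syllable 7 is left unfooted.
Foot heads (stressed positions): 1, 3, 5.
End Rule Rightmost: primary stress on the rightmost head = syllable 5.
Primary stress: syllable 5 → no.ki.tuf.la.ˈrib.tig.si:.

5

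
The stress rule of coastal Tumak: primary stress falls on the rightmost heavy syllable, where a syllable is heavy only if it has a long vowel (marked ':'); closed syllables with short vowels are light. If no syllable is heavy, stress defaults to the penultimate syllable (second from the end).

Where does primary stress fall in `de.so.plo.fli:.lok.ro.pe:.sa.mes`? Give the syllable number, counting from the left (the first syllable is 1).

Weights: 1 de L, 2 so L, 3 plo L, 4 fli: H, 5 lok L, 6 ro L, 7 pe: H, 8 sa L, 9 mes L.
Heavy syllables in the domain: 4, 7. The rightmost is syllable 7 (pe:).
Primary stress: syllable 7 → de.so.plo.fli:.lok.ro.ˈpe:.sa.mes.

7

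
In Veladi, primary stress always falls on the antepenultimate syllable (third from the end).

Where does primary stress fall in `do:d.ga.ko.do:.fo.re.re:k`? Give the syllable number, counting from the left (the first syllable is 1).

5

The word has 7 syllables; the antepenultimate syllable (third from the end) is syllable 5 (fo).
Primary stress: syllable 5 → do:d.ga.ko.do:.ˈfo.re.re:k.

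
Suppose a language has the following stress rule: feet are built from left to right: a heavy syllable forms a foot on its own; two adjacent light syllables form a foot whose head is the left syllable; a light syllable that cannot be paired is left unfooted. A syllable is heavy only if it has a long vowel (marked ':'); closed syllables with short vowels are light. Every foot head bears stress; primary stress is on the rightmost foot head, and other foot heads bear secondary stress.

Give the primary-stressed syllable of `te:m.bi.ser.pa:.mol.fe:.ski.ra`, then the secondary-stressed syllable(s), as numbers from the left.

Weights: 1 te:m H, 2 bi L, 3 ser L, 4 pa: H, 5 mol L, 6 fe: H, 7 ski L, 8 ra L.
Parse left to right (heavy = foot alone; LL = one foot; stranded L unfooted): (ˈte:m) (ˈbi.ser) (ˈpa:) mol (ˈfe:) (ˈski.ra).
Foot heads: 1, 2, 4, 6, 7.
Primary stress on the rightmost head = syllable 7.
Secondary stress on 1, 2, 4, 6: ˌte:m.ˌbi.ser.ˌpa:.mol.ˌfe:.ˈski.ra.

primary 7, secondary 1, 2, 4, 6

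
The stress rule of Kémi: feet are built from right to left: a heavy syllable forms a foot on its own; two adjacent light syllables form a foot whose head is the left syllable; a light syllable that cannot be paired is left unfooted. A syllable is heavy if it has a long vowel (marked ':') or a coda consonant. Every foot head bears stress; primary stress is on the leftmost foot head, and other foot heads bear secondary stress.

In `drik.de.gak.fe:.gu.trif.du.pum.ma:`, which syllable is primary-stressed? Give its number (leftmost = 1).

1

Weights: 1 drik H, 2 de L, 3 gak H, 4 fe: H, 5 gu L, 6 trif H, 7 du L, 8 pum H, 9 ma: H.
Parse right to left (heavy = foot alone; LL = one foot; stranded L unfooted): (ˈdrik) de (ˈgak) (ˈfe:) gu (ˈtrif) du (ˈpum) (ˈma:).
Foot heads: 1, 3, 4, 6, 8, 9.
Primary stress on the leftmost head = syllable 1.
Primary stress: syllable 1 → ˈdrik.de.gak.fe:.gu.trif.du.pum.ma:.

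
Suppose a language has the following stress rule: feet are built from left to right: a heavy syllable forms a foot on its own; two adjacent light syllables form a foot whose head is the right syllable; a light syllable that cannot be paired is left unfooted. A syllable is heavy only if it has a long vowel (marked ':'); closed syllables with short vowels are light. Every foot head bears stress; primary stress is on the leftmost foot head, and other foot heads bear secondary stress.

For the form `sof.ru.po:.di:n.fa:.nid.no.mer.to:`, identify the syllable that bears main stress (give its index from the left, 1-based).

Weights: 1 sof L, 2 ru L, 3 po: H, 4 di:n H, 5 fa: H, 6 nid L, 7 no L, 8 mer L, 9 to: H.
Parse left to right (heavy = foot alone; LL = one foot; stranded L unfooted): (sof.ˈru) (ˈpo:) (ˈdi:n) (ˈfa:) (nid.ˈno) mer (ˈto:).
Foot heads: 2, 3, 4, 5, 7, 9.
Primary stress on the leftmost head = syllable 2.
Primary stress: syllable 2 → sof.ˈru.po:.di:n.fa:.nid.no.mer.to:.

2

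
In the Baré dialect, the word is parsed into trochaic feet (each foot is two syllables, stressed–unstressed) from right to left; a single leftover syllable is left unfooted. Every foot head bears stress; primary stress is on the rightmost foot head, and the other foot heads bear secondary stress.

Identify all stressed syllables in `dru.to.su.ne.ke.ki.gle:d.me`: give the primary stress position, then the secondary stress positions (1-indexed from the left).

Parse right to left into trochaic (ˈσσ) feet: (ˈdru.to) (ˈsu.ne) (ˈke.ki) (ˈgle:d.me).
Foot heads (stressed positions): 1, 3, 5, 7.
End Rule Rightmost: primary stress on the rightmost head = syllable 7.
Secondary stress on 1, 3, 5: ˌdru.to.ˌsu.ne.ˌke.ki.ˈgle:d.me.

primary 7, secondary 1, 3, 5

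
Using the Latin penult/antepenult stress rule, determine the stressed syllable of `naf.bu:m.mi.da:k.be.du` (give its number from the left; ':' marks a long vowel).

Classical Latin: stress the penult if heavy (long vowel or closed), else the antepenult.
Weights: 4 da:k H, 5 be L, 6 du L.
The penult (syllable 5, be) is light, so stress falls on the antepenult (syllable 4, da:k).
Stress on syllable 4: naf.bu:m.mi.ˈda:k.be.du.

4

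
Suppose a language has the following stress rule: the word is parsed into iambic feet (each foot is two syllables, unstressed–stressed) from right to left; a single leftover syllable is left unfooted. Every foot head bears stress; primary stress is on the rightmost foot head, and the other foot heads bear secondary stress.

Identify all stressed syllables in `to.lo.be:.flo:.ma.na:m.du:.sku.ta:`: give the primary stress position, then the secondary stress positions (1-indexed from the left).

primary 9, secondary 3, 5, 7

Parse right to left into iambic (σˈσ) feet: to (lo.ˈbe:) (flo:.ˈma) (na:m.ˈdu:) (sku.ˈta:). Syllable 1 is left unfooted.
Foot heads (stressed positions): 3, 5, 7, 9.
End Rule Rightmost: primary stress on the rightmost head = syllable 9.
Secondary stress on 3, 5, 7: to.lo.ˌbe:.flo:.ˌma.na:m.ˌdu:.sku.ˈta:.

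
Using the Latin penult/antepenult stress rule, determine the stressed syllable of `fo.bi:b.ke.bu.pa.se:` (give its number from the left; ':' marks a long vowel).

Classical Latin: stress the penult if heavy (long vowel or closed), else the antepenult.
Weights: 4 bu L, 5 pa L, 6 se: H.
The penult (syllable 5, pa) is light, so stress falls on the antepenult (syllable 4, bu).
Stress on syllable 4: fo.bi:b.ke.ˈbu.pa.se:.

4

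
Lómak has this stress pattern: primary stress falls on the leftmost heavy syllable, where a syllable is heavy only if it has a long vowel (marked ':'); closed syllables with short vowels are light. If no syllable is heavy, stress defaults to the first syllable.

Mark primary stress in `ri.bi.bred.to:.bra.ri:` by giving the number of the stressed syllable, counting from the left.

Weights: 1 ri L, 2 bi L, 3 bred L, 4 to: H, 5 bra L, 6 ri: H.
Heavy syllables in the domain: 4, 6. The leftmost is syllable 4 (to:).
Primary stress: syllable 4 → ri.bi.bred.ˈto:.bra.ri:.

4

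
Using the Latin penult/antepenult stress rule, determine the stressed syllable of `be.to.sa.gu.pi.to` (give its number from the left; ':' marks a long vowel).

Classical Latin: stress the penult if heavy (long vowel or closed), else the antepenult.
Weights: 4 gu L, 5 pi L, 6 to L.
The penult (syllable 5, pi) is light, so stress falls on the antepenult (syllable 4, gu).
Stress on syllable 4: be.to.sa.ˈgu.pi.to.

4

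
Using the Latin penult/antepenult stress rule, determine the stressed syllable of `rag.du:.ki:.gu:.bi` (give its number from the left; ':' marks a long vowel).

4

Classical Latin: stress the penult if heavy (long vowel or closed), else the antepenult.
Weights: 3 ki: H, 4 gu: H, 5 bi L.
The penult (syllable 4, gu:) is heavy, so it takes stress.
Stress on syllable 4: rag.du:.ki:.ˈgu:.bi.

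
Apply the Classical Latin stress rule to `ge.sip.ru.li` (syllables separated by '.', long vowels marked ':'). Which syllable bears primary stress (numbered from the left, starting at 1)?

2

Classical Latin: stress the penult if heavy (long vowel or closed), else the antepenult.
Weights: 2 sip H, 3 ru L, 4 li L.
The penult (syllable 3, ru) is light, so stress falls on the antepenult (syllable 2, sip).
Stress on syllable 2: ge.ˈsip.ru.li.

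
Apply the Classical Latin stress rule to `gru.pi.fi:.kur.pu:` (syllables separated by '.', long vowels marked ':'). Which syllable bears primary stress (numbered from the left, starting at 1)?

4

Classical Latin: stress the penult if heavy (long vowel or closed), else the antepenult.
Weights: 3 fi: H, 4 kur H, 5 pu: H.
The penult (syllable 4, kur) is heavy, so it takes stress.
Stress on syllable 4: gru.pi.fi:.ˈkur.pu:.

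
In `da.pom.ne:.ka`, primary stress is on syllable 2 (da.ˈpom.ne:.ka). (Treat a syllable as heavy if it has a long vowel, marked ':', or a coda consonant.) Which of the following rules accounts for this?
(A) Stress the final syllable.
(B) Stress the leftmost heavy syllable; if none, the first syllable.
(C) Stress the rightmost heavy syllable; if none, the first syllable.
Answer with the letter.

B

Rule A → syllable 4 (observed: 2).
Rule B → syllable 2 ✓.
Rule C → syllable 3 (observed: 2).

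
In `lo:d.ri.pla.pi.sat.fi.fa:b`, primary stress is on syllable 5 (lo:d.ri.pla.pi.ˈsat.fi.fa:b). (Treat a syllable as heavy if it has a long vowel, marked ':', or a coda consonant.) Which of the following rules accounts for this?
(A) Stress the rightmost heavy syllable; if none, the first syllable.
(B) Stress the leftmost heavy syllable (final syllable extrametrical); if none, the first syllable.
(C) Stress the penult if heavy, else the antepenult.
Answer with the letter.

Rule A → syllable 7 (observed: 5).
Rule B → syllable 1 (observed: 5).
Rule C → syllable 5 ✓.

C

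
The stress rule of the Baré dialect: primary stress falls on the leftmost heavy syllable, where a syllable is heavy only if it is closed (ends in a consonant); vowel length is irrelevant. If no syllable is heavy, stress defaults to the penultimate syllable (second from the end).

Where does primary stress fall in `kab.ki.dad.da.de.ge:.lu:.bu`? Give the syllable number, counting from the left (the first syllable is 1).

Weights: 1 kab H, 2 ki L, 3 dad H, 4 da L, 5 de L, 6 ge: L, 7 lu: L, 8 bu L.
Heavy syllables in the domain: 1, 3. The leftmost is syllable 1 (kab).
Primary stress: syllable 1 → ˈkab.ki.dad.da.de.ge:.lu:.bu.

1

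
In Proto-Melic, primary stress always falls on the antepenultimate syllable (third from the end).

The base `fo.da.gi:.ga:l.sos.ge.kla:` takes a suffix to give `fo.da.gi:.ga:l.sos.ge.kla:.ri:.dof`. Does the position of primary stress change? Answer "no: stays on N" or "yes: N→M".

yes: 5→7

Base `fo.da.gi:.ga:l.sos.ge.kla:` (7 syllables):
  The word has 7 syllables; the antepenultimate syllable (third from the end) is syllable 5 (sos).
  → primary stress on syllable 5.
Suffixed `fo.da.gi:.ga:l.sos.ge.kla:.ri:.dof` (9 syllables):
  The word has 9 syllables; the antepenultimate syllable (third from the end) is syllable 7 (kla:).
  → primary stress on syllable 7.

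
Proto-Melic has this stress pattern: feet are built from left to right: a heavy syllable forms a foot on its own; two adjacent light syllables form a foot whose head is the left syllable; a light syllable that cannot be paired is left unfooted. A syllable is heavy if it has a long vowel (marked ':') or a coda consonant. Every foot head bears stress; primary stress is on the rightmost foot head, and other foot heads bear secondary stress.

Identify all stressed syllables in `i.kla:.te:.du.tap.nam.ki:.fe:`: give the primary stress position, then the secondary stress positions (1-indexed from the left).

Weights: 1 i L, 2 kla: H, 3 te: H, 4 du L, 5 tap H, 6 nam H, 7 ki: H, 8 fe: H.
Parse left to right (heavy = foot alone; LL = one foot; stranded L unfooted): i (ˈkla:) (ˈte:) du (ˈtap) (ˈnam) (ˈki:) (ˈfe:).
Foot heads: 2, 3, 5, 6, 7, 8.
Primary stress on the rightmost head = syllable 8.
Secondary stress on 2, 3, 5, 6, 7: i.ˌkla:.ˌte:.du.ˌtap.ˌnam.ˌki:.ˈfe:.

primary 8, secondary 2, 3, 5, 6, 7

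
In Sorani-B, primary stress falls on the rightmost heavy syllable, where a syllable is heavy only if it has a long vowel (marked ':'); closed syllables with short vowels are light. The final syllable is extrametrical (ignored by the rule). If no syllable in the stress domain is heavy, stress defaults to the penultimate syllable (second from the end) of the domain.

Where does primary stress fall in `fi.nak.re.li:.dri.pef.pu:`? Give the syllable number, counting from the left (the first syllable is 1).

4

The final syllable (7, pu:) is extrametrical; the stress domain is syllables 1–6.
Weights: 1 fi L, 2 nak L, 3 re L, 4 li: H, 5 dri L, 6 pef L.
Heavy syllables in the domain: 4. The rightmost is syllable 4 (li:).
Primary stress: syllable 4 → fi.nak.re.ˈli:.dri.pef.pu:.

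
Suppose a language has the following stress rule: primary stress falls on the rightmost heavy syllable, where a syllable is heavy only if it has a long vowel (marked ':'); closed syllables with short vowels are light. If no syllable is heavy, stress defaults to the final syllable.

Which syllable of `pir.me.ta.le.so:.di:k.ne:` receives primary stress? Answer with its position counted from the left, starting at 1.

Weights: 1 pir L, 2 me L, 3 ta L, 4 le L, 5 so: H, 6 di:k H, 7 ne: H.
Heavy syllables in the domain: 5, 6, 7. The rightmost is syllable 7 (ne:).
Primary stress: syllable 7 → pir.me.ta.le.so:.di:k.ˈne:.

7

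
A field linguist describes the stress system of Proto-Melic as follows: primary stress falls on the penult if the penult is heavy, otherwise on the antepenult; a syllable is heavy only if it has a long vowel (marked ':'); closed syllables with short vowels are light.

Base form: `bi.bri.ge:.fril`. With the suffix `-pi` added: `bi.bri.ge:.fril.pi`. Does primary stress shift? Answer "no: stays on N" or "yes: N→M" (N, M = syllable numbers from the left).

Base `bi.bri.ge:.fril` (4 syllables):
  Weights: 2 bri L, 3 ge: H, 4 fril L.
  The penult (syllable 3, ge:) is heavy, so it takes stress.
  → primary stress on syllable 3.
Suffixed `bi.bri.ge:.fril.pi` (5 syllables):
  Weights: 3 ge: H, 4 fril L, 5 pi L.
  The penult (syllable 4, fril) is light, so stress falls on the antepenult (syllable 3, ge:).
  → primary stress on syllable 3.

no: stays on 3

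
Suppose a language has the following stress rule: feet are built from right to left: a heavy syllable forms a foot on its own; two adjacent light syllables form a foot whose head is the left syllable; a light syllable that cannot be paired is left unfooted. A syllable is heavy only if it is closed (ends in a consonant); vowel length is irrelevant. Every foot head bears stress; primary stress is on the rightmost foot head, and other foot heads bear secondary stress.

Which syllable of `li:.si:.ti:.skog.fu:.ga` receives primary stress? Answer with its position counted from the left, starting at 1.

Weights: 1 li: L, 2 si: L, 3 ti: L, 4 skog H, 5 fu: L, 6 ga L.
Parse right to left (heavy = foot alone; LL = one foot; stranded L unfooted): li: (ˈsi:.ti:) (ˈskog) (ˈfu:.ga).
Foot heads: 2, 4, 5.
Primary stress on the rightmost head = syllable 5.
Primary stress: syllable 5 → li:.si:.ti:.skog.ˈfu:.ga.

5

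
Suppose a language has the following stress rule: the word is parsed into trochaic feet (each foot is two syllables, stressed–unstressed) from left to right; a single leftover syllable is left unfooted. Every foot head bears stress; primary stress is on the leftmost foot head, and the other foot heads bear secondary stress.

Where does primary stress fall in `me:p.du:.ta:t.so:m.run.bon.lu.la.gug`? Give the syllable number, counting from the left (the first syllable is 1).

1

Parse left to right into trochaic (ˈσσ) feet: (ˈme:p.du:) (ˈta:t.so:m) (ˈrun.bon) (ˈlu.la) gug. Syllable 9 is left unfooted.
Foot heads (stressed positions): 1, 3, 5, 7.
End Rule Leftmost: primary stress on the leftmost head = syllable 1.
Primary stress: syllable 1 → ˈme:p.du:.ta:t.so:m.run.bon.lu.la.gug.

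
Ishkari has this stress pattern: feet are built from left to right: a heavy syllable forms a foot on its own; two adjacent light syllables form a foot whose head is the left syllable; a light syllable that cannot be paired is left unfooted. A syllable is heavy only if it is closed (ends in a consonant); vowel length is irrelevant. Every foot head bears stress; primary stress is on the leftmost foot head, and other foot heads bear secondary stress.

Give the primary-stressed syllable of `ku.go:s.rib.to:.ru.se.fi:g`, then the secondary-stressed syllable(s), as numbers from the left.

primary 2, secondary 3, 4, 7

Weights: 1 ku L, 2 go:s H, 3 rib H, 4 to: L, 5 ru L, 6 se L, 7 fi:g H.
Parse left to right (heavy = foot alone; LL = one foot; stranded L unfooted): ku (ˈgo:s) (ˈrib) (ˈto:.ru) se (ˈfi:g).
Foot heads: 2, 3, 4, 7.
Primary stress on the leftmost head = syllable 2.
Secondary stress on 3, 4, 7: ku.ˈgo:s.ˌrib.ˌto:.ru.se.ˌfi:g.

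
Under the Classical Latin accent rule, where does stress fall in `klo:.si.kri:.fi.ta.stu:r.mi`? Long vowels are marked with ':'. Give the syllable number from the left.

6

Classical Latin: stress the penult if heavy (long vowel or closed), else the antepenult.
Weights: 5 ta L, 6 stu:r H, 7 mi L.
The penult (syllable 6, stu:r) is heavy, so it takes stress.
Stress on syllable 6: klo:.si.kri:.fi.ta.ˈstu:r.mi.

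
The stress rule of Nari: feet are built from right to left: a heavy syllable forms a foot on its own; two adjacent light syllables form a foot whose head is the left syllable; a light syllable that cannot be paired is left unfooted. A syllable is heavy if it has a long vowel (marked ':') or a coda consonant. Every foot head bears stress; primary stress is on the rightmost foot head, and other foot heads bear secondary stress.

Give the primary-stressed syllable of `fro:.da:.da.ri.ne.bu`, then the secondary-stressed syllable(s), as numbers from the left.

primary 5, secondary 1, 2, 3

Weights: 1 fro: H, 2 da: H, 3 da L, 4 ri L, 5 ne L, 6 bu L.
Parse right to left (heavy = foot alone; LL = one foot; stranded L unfooted): (ˈfro:) (ˈda:) (ˈda.ri) (ˈne.bu).
Foot heads: 1, 2, 3, 5.
Primary stress on the rightmost head = syllable 5.
Secondary stress on 1, 2, 3: ˌfro:.ˌda:.ˌda.ri.ˈne.bu.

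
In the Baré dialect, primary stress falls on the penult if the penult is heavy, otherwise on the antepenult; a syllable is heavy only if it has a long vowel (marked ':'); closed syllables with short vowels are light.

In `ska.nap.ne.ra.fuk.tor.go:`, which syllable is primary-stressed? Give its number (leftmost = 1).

5

Weights: 5 fuk L, 6 tor L, 7 go: H.
The penult (syllable 6, tor) is light, so stress falls on the antepenult (syllable 5, fuk).
Primary stress: syllable 5 → ska.nap.ne.ra.ˈfuk.tor.go:.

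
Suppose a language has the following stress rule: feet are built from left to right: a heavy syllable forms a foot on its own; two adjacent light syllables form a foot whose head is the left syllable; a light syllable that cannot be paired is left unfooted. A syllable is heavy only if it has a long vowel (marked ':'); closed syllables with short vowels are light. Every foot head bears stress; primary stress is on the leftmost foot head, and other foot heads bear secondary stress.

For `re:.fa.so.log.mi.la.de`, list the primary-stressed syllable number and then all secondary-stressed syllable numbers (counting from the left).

Weights: 1 re: H, 2 fa L, 3 so L, 4 log L, 5 mi L, 6 la L, 7 de L.
Parse left to right (heavy = foot alone; LL = one foot; stranded L unfooted): (ˈre:) (ˈfa.so) (ˈlog.mi) (ˈla.de).
Foot heads: 1, 2, 4, 6.
Primary stress on the leftmost head = syllable 1.
Secondary stress on 2, 4, 6: ˈre:.ˌfa.so.ˌlog.mi.ˌla.de.

primary 1, secondary 2, 4, 6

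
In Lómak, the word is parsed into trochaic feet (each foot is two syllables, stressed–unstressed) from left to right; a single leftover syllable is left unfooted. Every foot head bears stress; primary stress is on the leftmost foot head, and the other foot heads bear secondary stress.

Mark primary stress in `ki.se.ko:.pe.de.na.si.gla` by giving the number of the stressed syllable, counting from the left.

1

Parse left to right into trochaic (ˈσσ) feet: (ˈki.se) (ˈko:.pe) (ˈde.na) (ˈsi.gla).
Foot heads (stressed positions): 1, 3, 5, 7.
End Rule Leftmost: primary stress on the leftmost head = syllable 1.
Primary stress: syllable 1 → ˈki.se.ko:.pe.de.na.si.gla.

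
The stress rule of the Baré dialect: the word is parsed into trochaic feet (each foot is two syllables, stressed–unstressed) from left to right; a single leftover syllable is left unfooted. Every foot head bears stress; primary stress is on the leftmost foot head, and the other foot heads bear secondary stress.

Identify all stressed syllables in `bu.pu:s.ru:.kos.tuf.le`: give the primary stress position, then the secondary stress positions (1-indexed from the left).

Parse left to right into trochaic (ˈσσ) feet: (ˈbu.pu:s) (ˈru:.kos) (ˈtuf.le).
Foot heads (stressed positions): 1, 3, 5.
End Rule Leftmost: primary stress on the leftmost head = syllable 1.
Secondary stress on 3, 5: ˈbu.pu:s.ˌru:.kos.ˌtuf.le.

primary 1, secondary 3, 5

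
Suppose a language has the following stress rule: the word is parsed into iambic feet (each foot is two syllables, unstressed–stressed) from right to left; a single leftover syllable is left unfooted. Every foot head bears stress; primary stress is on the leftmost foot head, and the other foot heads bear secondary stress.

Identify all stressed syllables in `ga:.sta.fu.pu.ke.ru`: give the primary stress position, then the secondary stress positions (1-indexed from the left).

primary 2, secondary 4, 6

Parse right to left into iambic (σˈσ) feet: (ga:.ˈsta) (fu.ˈpu) (ke.ˈru).
Foot heads (stressed positions): 2, 4, 6.
End Rule Leftmost: primary stress on the leftmost head = syllable 2.
Secondary stress on 4, 6: ga:.ˈsta.fu.ˌpu.ke.ˌru.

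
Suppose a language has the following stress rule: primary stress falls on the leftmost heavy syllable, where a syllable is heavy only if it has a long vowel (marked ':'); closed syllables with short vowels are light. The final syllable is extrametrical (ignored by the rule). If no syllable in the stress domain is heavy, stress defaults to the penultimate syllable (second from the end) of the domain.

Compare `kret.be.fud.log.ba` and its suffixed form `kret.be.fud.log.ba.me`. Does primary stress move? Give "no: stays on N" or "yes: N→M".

Base `kret.be.fud.log.ba` (5 syllables):
  The final syllable (5, ba) is extrametrical; the stress domain is syllables 1–4.
  Weights: 1 kret L, 2 be L, 3 fud L, 4 log L.
  No heavy syllable in the domain; default to the penultimate syllable (second from the end) of the domain = syllable 3.
  → primary stress on syllable 3.
Suffixed `kret.be.fud.log.ba.me` (6 syllables):
  The final syllable (6, me) is extrametrical; the stress domain is syllables 1–5.
  Weights: 1 kret L, 2 be L, 3 fud L, 4 log L, 5 ba L.
  No heavy syllable in the domain; default to the penultimate syllable (second from the end) of the domain = syllable 4.
  → primary stress on syllable 4.

yes: 3→4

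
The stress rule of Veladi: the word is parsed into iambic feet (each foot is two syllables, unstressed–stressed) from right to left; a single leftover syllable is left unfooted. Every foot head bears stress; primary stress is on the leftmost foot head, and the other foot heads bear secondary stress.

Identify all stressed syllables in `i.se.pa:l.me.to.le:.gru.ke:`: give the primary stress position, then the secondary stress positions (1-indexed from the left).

Parse right to left into iambic (σˈσ) feet: (i.ˈse) (pa:l.ˈme) (to.ˈle:) (gru.ˈke:).
Foot heads (stressed positions): 2, 4, 6, 8.
End Rule Leftmost: primary stress on the leftmost head = syllable 2.
Secondary stress on 4, 6, 8: i.ˈse.pa:l.ˌme.to.ˌle:.gru.ˌke:.

primary 2, secondary 4, 6, 8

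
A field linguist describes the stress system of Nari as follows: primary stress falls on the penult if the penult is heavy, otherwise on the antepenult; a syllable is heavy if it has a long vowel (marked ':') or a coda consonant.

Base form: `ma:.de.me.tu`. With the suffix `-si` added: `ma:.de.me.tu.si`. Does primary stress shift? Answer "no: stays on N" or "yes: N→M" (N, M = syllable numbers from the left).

Base `ma:.de.me.tu` (4 syllables):
  Weights: 2 de L, 3 me L, 4 tu L.
  The penult (syllable 3, me) is light, so stress falls on the antepenult (syllable 2, de).
  → primary stress on syllable 2.
Suffixed `ma:.de.me.tu.si` (5 syllables):
  Weights: 3 me L, 4 tu L, 5 si L.
  The penult (syllable 4, tu) is light, so stress falls on the antepenult (syllable 3, me).
  → primary stress on syllable 3.

yes: 2→3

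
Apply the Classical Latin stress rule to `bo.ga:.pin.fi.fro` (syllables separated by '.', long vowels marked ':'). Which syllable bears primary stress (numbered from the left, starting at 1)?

3

Classical Latin: stress the penult if heavy (long vowel or closed), else the antepenult.
Weights: 3 pin H, 4 fi L, 5 fro L.
The penult (syllable 4, fi) is light, so stress falls on the antepenult (syllable 3, pin).
Stress on syllable 3: bo.ga:.ˈpin.fi.fro.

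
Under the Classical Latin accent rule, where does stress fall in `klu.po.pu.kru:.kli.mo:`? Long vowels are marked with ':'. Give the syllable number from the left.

Classical Latin: stress the penult if heavy (long vowel or closed), else the antepenult.
Weights: 4 kru: H, 5 kli L, 6 mo: H.
The penult (syllable 5, kli) is light, so stress falls on the antepenult (syllable 4, kru:).
Stress on syllable 4: klu.po.pu.ˈkru:.kli.mo:.

4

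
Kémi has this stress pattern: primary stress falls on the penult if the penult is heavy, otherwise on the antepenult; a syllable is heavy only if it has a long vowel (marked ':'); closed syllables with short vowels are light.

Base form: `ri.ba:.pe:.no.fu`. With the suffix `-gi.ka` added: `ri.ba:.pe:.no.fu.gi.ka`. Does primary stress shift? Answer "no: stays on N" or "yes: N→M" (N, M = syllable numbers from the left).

yes: 3→5

Base `ri.ba:.pe:.no.fu` (5 syllables):
  Weights: 3 pe: H, 4 no L, 5 fu L.
  The penult (syllable 4, no) is light, so stress falls on the antepenult (syllable 3, pe:).
  → primary stress on syllable 3.
Suffixed `ri.ba:.pe:.no.fu.gi.ka` (7 syllables):
  Weights: 5 fu L, 6 gi L, 7 ka L.
  The penult (syllable 6, gi) is light, so stress falls on the antepenult (syllable 5, fu).
  → primary stress on syllable 5.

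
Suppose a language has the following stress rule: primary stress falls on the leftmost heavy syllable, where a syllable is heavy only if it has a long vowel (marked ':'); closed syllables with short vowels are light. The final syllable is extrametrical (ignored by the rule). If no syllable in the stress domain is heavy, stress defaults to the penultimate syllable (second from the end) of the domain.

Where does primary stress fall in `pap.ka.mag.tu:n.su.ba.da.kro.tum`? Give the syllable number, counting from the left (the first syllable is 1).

4

The final syllable (9, tum) is extrametrical; the stress domain is syllables 1–8.
Weights: 1 pap L, 2 ka L, 3 mag L, 4 tu:n H, 5 su L, 6 ba L, 7 da L, 8 kro L.
Heavy syllables in the domain: 4. The leftmost is syllable 4 (tu:n).
Primary stress: syllable 4 → pap.ka.mag.ˈtu:n.su.ba.da.kro.tum.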